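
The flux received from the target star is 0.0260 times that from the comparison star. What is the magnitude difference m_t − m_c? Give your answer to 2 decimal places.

3.96

m_t − m_c = −2.5 log₁₀(F_t/F_c) = −2.5 log₁₀(0.0260) = −2.5 × (-1.585) = 3.963.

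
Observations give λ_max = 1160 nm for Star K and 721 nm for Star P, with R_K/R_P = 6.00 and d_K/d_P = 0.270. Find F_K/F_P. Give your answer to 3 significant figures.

73.7

Wien's law: T_K/T_P = λ_P/λ_K = 721/1160 = 0.6216.
L_K/L_P = (R_K/R_P)²(T_K/T_P)⁴ = (6.00)²(0.6216)⁴ = 5.373.
F_K/F_P = (L_K/L_P)/(d_K/d_P)² = 5.373/(0.270)² = 73.70.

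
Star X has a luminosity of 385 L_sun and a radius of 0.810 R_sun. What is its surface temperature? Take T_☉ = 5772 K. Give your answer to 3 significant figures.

2.84×10^4 K

T/T_☉ = (L/L_☉)^(1/4) / (R/R_☉)^(1/2)
T = 5772 × (385)^(1/4) / √(0.810) = 5772 × 4.430 / 0.9000 = 2.841×10^4 K.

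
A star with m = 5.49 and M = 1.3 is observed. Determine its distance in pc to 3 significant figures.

68.9 pc

m − M = 5 log₁₀(d/10 pc)
5.49 − (1.3) = 4.19 = 5 log₁₀(d/10)
d = 10 × 10^(4.19/5) = 10 × 10^0.838 = 68.87 pc.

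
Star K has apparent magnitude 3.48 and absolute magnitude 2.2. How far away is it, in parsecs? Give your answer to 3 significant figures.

18.0 pc

m − M = 5 log₁₀(d/10 pc)
3.48 − (2.2) = 1.28 = 5 log₁₀(d/10)
d = 10 × 10^(1.28/5) = 10 × 10^0.256 = 18.03 pc.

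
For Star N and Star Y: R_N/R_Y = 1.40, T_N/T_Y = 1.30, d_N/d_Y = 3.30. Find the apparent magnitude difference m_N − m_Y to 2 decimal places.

L_N/L_Y = (1.40)²(1.30)⁴ = 5.598.
F_N/F_Y = (L_N/L_Y)/(d_N/d_Y)² = 5.598/10.89 = 0.5140.
m_N − m_Y = −2.5 log₁₀(0.5140) = 0.72.

0.72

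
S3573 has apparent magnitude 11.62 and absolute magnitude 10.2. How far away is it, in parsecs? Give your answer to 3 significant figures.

19.2 pc

m − M = 5 log₁₀(d/10 pc)
11.62 − (10.2) = 1.42 = 5 log₁₀(d/10)
d = 10 × 10^(1.42/5) = 10 × 10^0.284 = 19.23 pc.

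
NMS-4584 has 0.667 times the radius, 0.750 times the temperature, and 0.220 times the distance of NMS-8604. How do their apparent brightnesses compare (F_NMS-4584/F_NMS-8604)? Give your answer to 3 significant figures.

L_NMS-4584/L_NMS-8604 = (R_NMS-4584/R_NMS-8604)²(T_NMS-4584/T_NMS-8604)⁴ = (0.667)² × (0.750)⁴ = 0.1408.
F_NMS-4584/F_NMS-8604 = (L_NMS-4584/L_NMS-8604)/(d_NMS-4584/d_NMS-8604)² = 0.1408 / (0.220)² = 2.908.

2.91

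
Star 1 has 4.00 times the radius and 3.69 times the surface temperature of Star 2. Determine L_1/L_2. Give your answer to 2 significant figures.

3.0×10^3

From the Stefan–Boltzmann law, L ∝ R²T⁴, so
L_1/L_2 = (R_1/R_2)² (T_1/T_2)⁴ = (4.00)² × (3.69)⁴ = 16.00 × 185.4 = 2966.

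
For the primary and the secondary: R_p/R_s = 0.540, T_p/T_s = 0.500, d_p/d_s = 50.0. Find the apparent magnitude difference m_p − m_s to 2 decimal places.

12.84

L_p/L_s = (0.540)²(0.500)⁴ = 0.01823.
F_p/F_s = (L_p/L_s)/(d_p/d_s)² = 0.01823/2500 = 7.290×10^-6.
m_p − m_s = −2.5 log₁₀(7.290×10^-6) = 12.84.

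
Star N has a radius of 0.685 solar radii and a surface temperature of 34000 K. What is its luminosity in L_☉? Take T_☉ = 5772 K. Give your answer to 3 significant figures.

L/L_☉ = (R/R_☉)² (T/T_☉)⁴ = (0.685)² × (34000/5772)⁴
       = 0.4692 × (5.891)⁴ = 0.4692 × 1204 = 564.9.

565 L_☉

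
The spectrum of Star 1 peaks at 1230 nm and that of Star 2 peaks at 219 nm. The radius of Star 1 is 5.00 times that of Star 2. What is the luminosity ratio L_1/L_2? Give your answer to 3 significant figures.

Wien's law gives T ∝ 1/λ_max, so T_1/T_2 = λ_2/λ_1 = 219/1230 = 0.1780.
Then L ∝ R²T⁴ gives L_1/L_2 = (5.00)² × (0.1780)⁴ = 25.00 × 0.001005 = 0.02512.

0.0251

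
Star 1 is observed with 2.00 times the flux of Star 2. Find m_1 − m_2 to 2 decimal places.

-0.75

m_1 − m_2 = −2.5 log₁₀(F_1/F_2) = −2.5 log₁₀(2.00) = −2.5 × (0.301) = -0.753.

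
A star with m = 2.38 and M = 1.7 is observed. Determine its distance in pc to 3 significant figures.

m − M = 5 log₁₀(d/10 pc)
2.38 − (1.7) = 0.68 = 5 log₁₀(d/10)
d = 10 × 10^(0.68/5) = 10 × 10^0.136 = 13.68 pc.

13.7 pc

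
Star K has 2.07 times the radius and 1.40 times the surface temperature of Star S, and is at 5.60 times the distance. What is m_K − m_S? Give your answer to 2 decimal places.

0.70

L_K/L_S = (2.07)²(1.40)⁴ = 16.46.
F_K/F_S = (L_K/L_S)/(d_K/d_S)² = 16.46/31.36 = 0.5249.
m_K − m_S = −2.5 log₁₀(0.5249) = 0.70.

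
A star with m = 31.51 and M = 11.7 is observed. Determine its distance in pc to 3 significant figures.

m − M = 5 log₁₀(d/10 pc)
31.51 − (11.7) = 19.81 = 5 log₁₀(d/10)
d = 10 × 10^(19.81/5) = 10 × 10^3.962 = 9.162×10^4 pc.

9.16×10^4 pc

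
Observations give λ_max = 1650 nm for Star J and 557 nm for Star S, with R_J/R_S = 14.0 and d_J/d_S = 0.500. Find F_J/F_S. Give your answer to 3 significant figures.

Wien's law: T_J/T_S = λ_S/λ_J = 557/1650 = 0.3376.
L_J/L_S = (R_J/R_S)²(T_J/T_S)⁴ = (14.0)²(0.3376)⁴ = 2.545.
F_J/F_S = (L_J/L_S)/(d_J/d_S)² = 2.545/(0.500)² = 10.18.

10.2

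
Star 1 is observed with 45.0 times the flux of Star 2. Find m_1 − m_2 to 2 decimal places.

-4.13

m_1 − m_2 = −2.5 log₁₀(F_1/F_2) = −2.5 log₁₀(45.0) = −2.5 × (1.653) = -4.133.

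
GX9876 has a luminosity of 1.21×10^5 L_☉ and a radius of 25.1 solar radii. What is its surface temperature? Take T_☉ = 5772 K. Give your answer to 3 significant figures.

T/T_☉ = (L/L_☉)^(1/4) / (R/R_☉)^(1/2)
T = 5772 × (1.21×10^5)^(1/4) / √(25.1) = 5772 × 18.65 / 5.010 = 2.149×10^4 K.

2.15×10^4 K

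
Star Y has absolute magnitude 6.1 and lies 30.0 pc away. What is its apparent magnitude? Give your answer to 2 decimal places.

m = M + 5 log₁₀(d/10 pc) = 6.1 + 5 log₁₀(30.0/10)
  = 6.1 + 5 × 0.477 = 6.1 + 2.39 = 8.49.

8.49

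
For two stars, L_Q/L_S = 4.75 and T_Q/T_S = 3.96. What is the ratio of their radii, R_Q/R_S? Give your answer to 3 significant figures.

0.139

L ∝ R²T⁴ gives R ∝ √L / T², so
R_Q/R_S = √(4.75) / (3.96)² = 2.179 / 15.68 = 0.1390.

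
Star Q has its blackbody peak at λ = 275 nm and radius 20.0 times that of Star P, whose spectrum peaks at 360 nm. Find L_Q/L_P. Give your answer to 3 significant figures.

Wien's law gives T ∝ 1/λ_max, so T_Q/T_P = λ_P/λ_Q = 360/275 = 1.309.
Then L ∝ R²T⁴ gives L_Q/L_P = (20.0)² × (1.309)⁴ = 400.0 × 2.937 = 1175.

1.17×10^3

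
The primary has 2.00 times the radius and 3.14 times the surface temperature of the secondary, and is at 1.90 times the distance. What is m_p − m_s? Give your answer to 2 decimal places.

-5.08

L_p/L_s = (2.00)²(3.14)⁴ = 388.8.
F_p/F_s = (L_p/L_s)/(d_p/d_s)² = 388.8/3.610 = 107.7.
m_p − m_s = −2.5 log₁₀(107.7) = -5.08.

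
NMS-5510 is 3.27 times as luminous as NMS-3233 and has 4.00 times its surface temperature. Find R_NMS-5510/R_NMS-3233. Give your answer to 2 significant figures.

L ∝ R²T⁴ gives R ∝ √L / T², so
R_NMS-5510/R_NMS-3233 = √(3.27) / (4.00)² = 1.808 / 16.00 = 0.1130.

0.11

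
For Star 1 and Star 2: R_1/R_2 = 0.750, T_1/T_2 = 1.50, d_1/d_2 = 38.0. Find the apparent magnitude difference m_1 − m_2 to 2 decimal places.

6.76

L_1/L_2 = (0.750)²(1.50)⁴ = 2.848.
F_1/F_2 = (L_1/L_2)/(d_1/d_2)² = 2.848/1444 = 0.001972.
m_1 − m_2 = −2.5 log₁₀(0.001972) = 6.76.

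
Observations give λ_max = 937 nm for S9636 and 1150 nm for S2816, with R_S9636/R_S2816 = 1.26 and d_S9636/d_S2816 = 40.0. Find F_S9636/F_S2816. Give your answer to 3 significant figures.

0.00225

Wien's law: T_S9636/T_S2816 = λ_S2816/λ_S9636 = 1150/937 = 1.227.
L_S9636/L_S2816 = (R_S9636/R_S2816)²(T_S9636/T_S2816)⁴ = (1.26)²(1.227)⁴ = 3.602.
F_S9636/F_S2816 = (L_S9636/L_S2816)/(d_S9636/d_S2816)² = 3.602/(40.0)² = 0.002251.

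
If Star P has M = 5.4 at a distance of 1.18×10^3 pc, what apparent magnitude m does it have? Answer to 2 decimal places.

15.76

m = M + 5 log₁₀(d/10 pc) = 5.4 + 5 log₁₀(1.18×10^3/10)
  = 5.4 + 5 × 2.072 = 5.4 + 10.36 = 15.76.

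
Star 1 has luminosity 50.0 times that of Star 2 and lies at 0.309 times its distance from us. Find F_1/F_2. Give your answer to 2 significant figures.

F = L/(4πd²), so F_1/F_2 = (L_1/L_2) / (d_1/d_2)²
= 50.0 / (0.309)² = 50.0 / 0.09548 = 523.7.

5.2×10^2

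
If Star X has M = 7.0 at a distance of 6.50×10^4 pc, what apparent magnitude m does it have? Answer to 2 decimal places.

m = M + 5 log₁₀(d/10 pc) = 7.0 + 5 log₁₀(6.50×10^4/10)
  = 7.0 + 5 × 3.813 = 7.0 + 19.06 = 26.06.

26.06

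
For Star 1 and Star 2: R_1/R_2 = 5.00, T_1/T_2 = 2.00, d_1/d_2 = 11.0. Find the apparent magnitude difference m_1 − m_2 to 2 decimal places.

L_1/L_2 = (5.00)²(2.00)⁴ = 400.0.
F_1/F_2 = (L_1/L_2)/(d_1/d_2)² = 400.0/121.0 = 3.306.
m_1 − m_2 = −2.5 log₁₀(3.306) = -1.30.

-1.30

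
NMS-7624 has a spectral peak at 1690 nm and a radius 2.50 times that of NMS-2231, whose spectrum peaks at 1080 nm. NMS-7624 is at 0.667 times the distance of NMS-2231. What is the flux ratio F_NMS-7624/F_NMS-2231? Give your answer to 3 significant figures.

2.34

Wien's law: T_NMS-7624/T_NMS-2231 = λ_NMS-2231/λ_NMS-7624 = 1080/1690 = 0.6391.
L_NMS-7624/L_NMS-2231 = (R_NMS-7624/R_NMS-2231)²(T_NMS-7624/T_NMS-2231)⁴ = (2.50)²(0.6391)⁴ = 1.042.
F_NMS-7624/F_NMS-2231 = (L_NMS-7624/L_NMS-2231)/(d_NMS-7624/d_NMS-2231)² = 1.042/(0.667)² = 2.343.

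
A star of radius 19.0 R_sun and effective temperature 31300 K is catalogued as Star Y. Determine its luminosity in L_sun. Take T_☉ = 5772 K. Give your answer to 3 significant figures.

L/L_☉ = (R/R_☉)² (T/T_☉)⁴ = (19.0)² × (31300/5772)⁴
       = 361.0 × (5.423)⁴ = 361.0 × 864.7 = 3.122×10^5.

3.12×10^5 L_sun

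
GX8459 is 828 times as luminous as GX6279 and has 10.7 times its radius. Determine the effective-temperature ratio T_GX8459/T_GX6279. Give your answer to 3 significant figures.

L ∝ R²T⁴ gives T ∝ (L/R²)^(1/4), so
T_GX8459/T_GX6279 = (828 / 10.7²)^(1/4) = (7.232)^(1/4) = 1.640.

1.64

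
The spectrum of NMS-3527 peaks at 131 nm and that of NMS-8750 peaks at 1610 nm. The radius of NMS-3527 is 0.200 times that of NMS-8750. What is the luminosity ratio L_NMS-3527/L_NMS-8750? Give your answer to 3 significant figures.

Wien's law gives T ∝ 1/λ_max, so T_NMS-3527/T_NMS-8750 = λ_NMS-8750/λ_NMS-3527 = 1610/131 = 12.29.
Then L ∝ R²T⁴ gives L_NMS-3527/L_NMS-8750 = (0.200)² × (12.29)⁴ = 0.04000 × 2.281×10^4 = 912.6.

913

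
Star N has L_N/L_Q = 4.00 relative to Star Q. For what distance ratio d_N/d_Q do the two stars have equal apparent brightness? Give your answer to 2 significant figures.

Equal flux requires L_N/d_N² = L_Q/d_Q², so d_N/d_Q = √(L_N/L_Q)
= √(4.00) = 2.000.

2.0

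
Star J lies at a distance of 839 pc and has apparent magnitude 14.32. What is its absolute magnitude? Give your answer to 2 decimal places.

M = m − 5 log₁₀(d/10 pc) = 14.32 − 5 log₁₀(839/10)
  = 14.32 − 5 × 1.924 = 14.32 − 9.62 = 4.70.

4.70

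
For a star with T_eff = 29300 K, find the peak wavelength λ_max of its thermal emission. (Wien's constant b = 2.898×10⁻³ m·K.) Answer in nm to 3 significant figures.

λ_max = b/T = 2.898×10⁻³ / 29300 = 9.89×10^-8 m = 98.91 nm.

98.9 nm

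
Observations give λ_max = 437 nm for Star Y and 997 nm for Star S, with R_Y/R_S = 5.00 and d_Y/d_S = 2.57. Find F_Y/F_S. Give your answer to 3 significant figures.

Wien's law: T_Y/T_S = λ_S/λ_Y = 997/437 = 2.281.
L_Y/L_S = (R_Y/R_S)²(T_Y/T_S)⁴ = (5.00)²(2.281)⁴ = 677.3.
F_Y/F_S = (L_Y/L_S)/(d_Y/d_S)² = 677.3/(2.57)² = 102.5.

103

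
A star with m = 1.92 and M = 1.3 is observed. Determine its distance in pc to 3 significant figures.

13.3 pc

m − M = 5 log₁₀(d/10 pc)
1.92 − (1.3) = 0.62 = 5 log₁₀(d/10)
d = 10 × 10^(0.62/5) = 10 × 10^0.124 = 13.30 pc.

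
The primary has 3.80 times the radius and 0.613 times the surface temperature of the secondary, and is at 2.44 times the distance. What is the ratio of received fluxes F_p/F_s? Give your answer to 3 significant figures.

L_p/L_s = (R_p/R_s)²(T_p/T_s)⁴ = (3.80)² × (0.613)⁴ = 2.039.
F_p/F_s = (L_p/L_s)/(d_p/d_s)² = 2.039 / (2.44)² = 0.3425.

0.342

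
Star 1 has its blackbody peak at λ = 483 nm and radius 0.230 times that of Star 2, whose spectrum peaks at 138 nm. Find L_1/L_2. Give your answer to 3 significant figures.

Wien's law gives T ∝ 1/λ_max, so T_1/T_2 = λ_2/λ_1 = 138/483 = 0.2857.
Then L ∝ R²T⁴ gives L_1/L_2 = (0.230)² × (0.2857)⁴ = 0.05290 × 0.006664 = 3.525×10^-4.

3.53×10^-4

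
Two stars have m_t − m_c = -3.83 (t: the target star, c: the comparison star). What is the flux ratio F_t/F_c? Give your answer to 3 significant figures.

F_t/F_c = 10^(−(m_t − m_c)/2.5) = 10^(3.83/2.5) = 10^1.532 = 34.04.

34.0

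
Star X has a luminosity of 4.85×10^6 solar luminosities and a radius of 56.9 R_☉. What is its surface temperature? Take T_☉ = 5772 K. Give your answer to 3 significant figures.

T/T_☉ = (L/L_☉)^(1/4) / (R/R_☉)^(1/2)
T = 5772 × (4.85×10^6)^(1/4) / √(56.9) = 5772 × 46.93 / 7.543 = 3.591×10^4 K.

3.59×10^4 K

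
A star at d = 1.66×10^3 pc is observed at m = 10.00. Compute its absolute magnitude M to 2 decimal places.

-1.10

M = m − 5 log₁₀(d/10 pc) = 10.00 − 5 log₁₀(1.66×10^3/10)
  = 10.00 − 5 × 2.220 = 10.00 − 11.10 = -1.10.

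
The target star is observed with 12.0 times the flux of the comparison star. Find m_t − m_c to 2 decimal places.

m_t − m_c = −2.5 log₁₀(F_t/F_c) = −2.5 log₁₀(12.0) = −2.5 × (1.079) = -2.698.

-2.70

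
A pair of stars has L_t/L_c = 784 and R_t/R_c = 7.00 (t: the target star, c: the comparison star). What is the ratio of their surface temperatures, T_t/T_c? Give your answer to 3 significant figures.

L ∝ R²T⁴ gives T ∝ (L/R²)^(1/4), so
T_t/T_c = (784 / 7.00²)^(1/4) = (16.00)^(1/4) = 2.000.

2.00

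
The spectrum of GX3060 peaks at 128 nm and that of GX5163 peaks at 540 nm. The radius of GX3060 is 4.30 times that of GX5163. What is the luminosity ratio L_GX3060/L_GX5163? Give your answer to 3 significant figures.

Wien's law gives T ∝ 1/λ_max, so T_GX3060/T_GX5163 = λ_GX5163/λ_GX3060 = 540/128 = 4.219.
Then L ∝ R²T⁴ gives L_GX3060/L_GX5163 = (4.30)² × (4.219)⁴ = 18.49 × 316.8 = 5857.

5.86×10^3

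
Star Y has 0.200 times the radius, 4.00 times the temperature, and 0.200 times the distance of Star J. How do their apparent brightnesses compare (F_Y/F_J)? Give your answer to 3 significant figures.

L_Y/L_J = (R_Y/R_J)²(T_Y/T_J)⁴ = (0.200)² × (4.00)⁴ = 10.24.
F_Y/F_J = (L_Y/L_J)/(d_Y/d_J)² = 10.24 / (0.200)² = 256.0.

256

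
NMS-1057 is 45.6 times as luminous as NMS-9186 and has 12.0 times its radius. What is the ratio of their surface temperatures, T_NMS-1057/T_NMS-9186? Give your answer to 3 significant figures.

0.750

L ∝ R²T⁴ gives T ∝ (L/R²)^(1/4), so
T_NMS-1057/T_NMS-9186 = (45.6 / 12.0²)^(1/4) = (0.3167)^(1/4) = 0.7502.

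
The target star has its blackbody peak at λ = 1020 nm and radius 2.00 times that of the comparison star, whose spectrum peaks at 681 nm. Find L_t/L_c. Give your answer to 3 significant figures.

Wien's law gives T ∝ 1/λ_max, so T_t/T_c = λ_c/λ_t = 681/1020 = 0.6676.
Then L ∝ R²T⁴ gives L_t/L_c = (2.00)² × (0.6676)⁴ = 4.000 × 0.1987 = 0.7948.

0.795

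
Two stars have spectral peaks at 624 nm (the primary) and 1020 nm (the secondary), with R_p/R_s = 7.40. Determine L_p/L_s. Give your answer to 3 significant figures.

391

Wien's law gives T ∝ 1/λ_max, so T_p/T_s = λ_s/λ_p = 1020/624 = 1.635.
Then L ∝ R²T⁴ gives L_p/L_s = (7.40)² × (1.635)⁴ = 54.76 × 7.139 = 391.0.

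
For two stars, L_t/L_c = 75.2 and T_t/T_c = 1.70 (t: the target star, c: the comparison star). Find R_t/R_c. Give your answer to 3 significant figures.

3.00

L ∝ R²T⁴ gives R ∝ √L / T², so
R_t/R_c = √(75.2) / (1.70)² = 8.672 / 2.890 = 3.001.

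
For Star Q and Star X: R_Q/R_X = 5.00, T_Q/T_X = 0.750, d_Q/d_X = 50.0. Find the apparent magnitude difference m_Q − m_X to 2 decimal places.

L_Q/L_X = (5.00)²(0.750)⁴ = 7.910.
F_Q/F_X = (L_Q/L_X)/(d_Q/d_X)² = 7.910/2500 = 0.003164.
m_Q − m_X = −2.5 log₁₀(0.003164) = 6.25.

6.25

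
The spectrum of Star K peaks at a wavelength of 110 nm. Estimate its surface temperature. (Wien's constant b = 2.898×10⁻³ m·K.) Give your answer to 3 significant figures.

T = b/λ_max = 2.898×10⁻³ / (110×10⁻⁹) = 2.635×10^4 K.

2.63×10^4 K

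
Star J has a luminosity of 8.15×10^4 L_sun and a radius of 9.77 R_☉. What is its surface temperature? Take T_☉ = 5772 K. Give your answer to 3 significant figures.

3.12×10^4 K

T/T_☉ = (L/L_☉)^(1/4) / (R/R_☉)^(1/2)
T = 5772 × (8.15×10^4)^(1/4) / √(9.77) = 5772 × 16.90 / 3.126 = 3.120×10^4 K.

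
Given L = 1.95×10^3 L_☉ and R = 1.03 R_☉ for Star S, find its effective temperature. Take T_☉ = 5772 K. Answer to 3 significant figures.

3.78×10^4 K

T/T_☉ = (L/L_☉)^(1/4) / (R/R_☉)^(1/2)
T = 5772 × (1.95×10^3)^(1/4) / √(1.03) = 5772 × 6.645 / 1.015 = 3.779×10^4 K.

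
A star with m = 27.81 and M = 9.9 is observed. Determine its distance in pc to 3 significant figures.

3.82×10^4 pc

m − M = 5 log₁₀(d/10 pc)
27.81 − (9.9) = 17.91 = 5 log₁₀(d/10)
d = 10 × 10^(17.91/5) = 10 × 10^3.582 = 3.819×10^4 pc.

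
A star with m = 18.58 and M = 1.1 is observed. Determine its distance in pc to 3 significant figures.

m − M = 5 log₁₀(d/10 pc)
18.58 − (1.1) = 17.48 = 5 log₁₀(d/10)
d = 10 × 10^(17.48/5) = 10 × 10^3.496 = 3.133×10^4 pc.

3.13×10^4 pc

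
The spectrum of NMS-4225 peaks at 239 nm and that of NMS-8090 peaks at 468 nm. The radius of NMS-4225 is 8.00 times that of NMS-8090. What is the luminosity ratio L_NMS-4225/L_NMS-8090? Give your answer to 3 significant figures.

Wien's law gives T ∝ 1/λ_max, so T_NMS-4225/T_NMS-8090 = λ_NMS-8090/λ_NMS-4225 = 468/239 = 1.958.
Then L ∝ R²T⁴ gives L_NMS-4225/L_NMS-8090 = (8.00)² × (1.958)⁴ = 64.00 × 14.70 = 941.0.

941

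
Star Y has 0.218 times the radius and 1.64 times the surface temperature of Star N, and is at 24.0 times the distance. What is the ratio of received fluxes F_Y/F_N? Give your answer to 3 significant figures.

L_Y/L_N = (R_Y/R_N)²(T_Y/T_N)⁴ = (0.218)² × (1.64)⁴ = 0.3438.
F_Y/F_N = (L_Y/L_N)/(d_Y/d_N)² = 0.3438 / (24.0)² = 5.969×10^-4.

5.97×10^-4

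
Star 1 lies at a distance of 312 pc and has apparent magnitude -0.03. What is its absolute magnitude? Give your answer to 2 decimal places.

-7.50

M = m − 5 log₁₀(d/10 pc) = -0.03 − 5 log₁₀(312/10)
  = -0.03 − 5 × 1.494 = -0.03 − 7.47 = -7.50.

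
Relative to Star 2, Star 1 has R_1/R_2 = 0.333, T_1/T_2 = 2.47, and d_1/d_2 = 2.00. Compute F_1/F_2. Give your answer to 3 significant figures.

1.03

L_1/L_2 = (R_1/R_2)²(T_1/T_2)⁴ = (0.333)² × (2.47)⁴ = 4.127.
F_1/F_2 = (L_1/L_2)/(d_1/d_2)² = 4.127 / (2.00)² = 1.032.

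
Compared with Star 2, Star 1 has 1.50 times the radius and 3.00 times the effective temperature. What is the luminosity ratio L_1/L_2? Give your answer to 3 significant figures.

182

From the Stefan–Boltzmann law, L ∝ R²T⁴, so
L_1/L_2 = (R_1/R_2)² (T_1/T_2)⁴ = (1.50)² × (3.00)⁴ = 2.250 × 81.00 = 182.2.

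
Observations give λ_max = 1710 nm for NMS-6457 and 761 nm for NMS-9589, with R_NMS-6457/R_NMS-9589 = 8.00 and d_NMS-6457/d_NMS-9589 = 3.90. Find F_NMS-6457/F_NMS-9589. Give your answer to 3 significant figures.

Wien's law: T_NMS-6457/T_NMS-9589 = λ_NMS-9589/λ_NMS-6457 = 761/1710 = 0.4450.
L_NMS-6457/L_NMS-9589 = (R_NMS-6457/R_NMS-9589)²(T_NMS-6457/T_NMS-9589)⁴ = (8.00)²(0.4450)⁴ = 2.510.
F_NMS-6457/F_NMS-9589 = (L_NMS-6457/L_NMS-9589)/(d_NMS-6457/d_NMS-9589)² = 2.510/(3.90)² = 0.1650.

0.165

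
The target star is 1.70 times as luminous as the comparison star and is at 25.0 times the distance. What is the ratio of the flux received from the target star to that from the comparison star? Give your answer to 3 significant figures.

0.00272

F = L/(4πd²), so F_t/F_c = (L_t/L_c) / (d_t/d_c)²
= 1.70 / (25.0)² = 1.70 / 625.0 = 0.002720.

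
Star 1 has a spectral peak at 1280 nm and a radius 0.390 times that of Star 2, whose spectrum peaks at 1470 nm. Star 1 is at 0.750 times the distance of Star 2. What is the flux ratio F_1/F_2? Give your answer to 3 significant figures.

Wien's law: T_1/T_2 = λ_2/λ_1 = 1470/1280 = 1.148.
L_1/L_2 = (R_1/R_2)²(T_1/T_2)⁴ = (0.390)²(1.148)⁴ = 0.2646.
F_1/F_2 = (L_1/L_2)/(d_1/d_2)² = 0.2646/(0.750)² = 0.4704.

0.470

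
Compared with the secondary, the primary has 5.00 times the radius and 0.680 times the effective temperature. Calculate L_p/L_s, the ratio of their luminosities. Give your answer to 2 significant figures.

5.3

From the Stefan–Boltzmann law, L ∝ R²T⁴, so
L_p/L_s = (R_p/R_s)² (T_p/T_s)⁴ = (5.00)² × (0.680)⁴ = 25.00 × 0.2138 = 5.345.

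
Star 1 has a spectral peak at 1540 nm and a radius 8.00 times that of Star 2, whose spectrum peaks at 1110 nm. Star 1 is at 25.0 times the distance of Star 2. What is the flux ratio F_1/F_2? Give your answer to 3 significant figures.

0.0276

Wien's law: T_1/T_2 = λ_2/λ_1 = 1110/1540 = 0.7208.
L_1/L_2 = (R_1/R_2)²(T_1/T_2)⁴ = (8.00)²(0.7208)⁴ = 17.27.
F_1/F_2 = (L_1/L_2)/(d_1/d_2)² = 17.27/(25.0)² = 0.02764.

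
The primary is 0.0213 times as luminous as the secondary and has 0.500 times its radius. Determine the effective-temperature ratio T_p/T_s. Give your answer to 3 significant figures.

L ∝ R²T⁴ gives T ∝ (L/R²)^(1/4), so
T_p/T_s = (0.0213 / 0.500²)^(1/4) = (0.08520)^(1/4) = 0.5403.

0.540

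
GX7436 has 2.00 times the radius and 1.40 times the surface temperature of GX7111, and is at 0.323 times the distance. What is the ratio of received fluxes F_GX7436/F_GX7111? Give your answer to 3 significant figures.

L_GX7436/L_GX7111 = (R_GX7436/R_GX7111)²(T_GX7436/T_GX7111)⁴ = (2.00)² × (1.40)⁴ = 15.37.
F_GX7436/F_GX7111 = (L_GX7436/L_GX7111)/(d_GX7436/d_GX7111)² = 15.37 / (0.323)² = 147.3.

147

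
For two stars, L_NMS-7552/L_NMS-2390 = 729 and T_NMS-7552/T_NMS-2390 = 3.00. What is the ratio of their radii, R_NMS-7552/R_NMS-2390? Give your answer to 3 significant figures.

3.00

L ∝ R²T⁴ gives R ∝ √L / T², so
R_NMS-7552/R_NMS-2390 = √(729) / (3.00)² = 27.00 / 9.000 = 3.000.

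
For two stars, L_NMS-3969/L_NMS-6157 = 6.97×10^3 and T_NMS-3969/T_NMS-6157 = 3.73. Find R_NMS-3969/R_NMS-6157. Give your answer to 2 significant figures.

6.0

L ∝ R²T⁴ gives R ∝ √L / T², so
R_NMS-3969/R_NMS-6157 = √(6.97×10^3) / (3.73)² = 83.49 / 13.91 = 6.001.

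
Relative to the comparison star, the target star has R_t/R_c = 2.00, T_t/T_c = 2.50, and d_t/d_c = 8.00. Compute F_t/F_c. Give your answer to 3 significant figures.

L_t/L_c = (R_t/R_c)²(T_t/T_c)⁴ = (2.00)² × (2.50)⁴ = 156.2.
F_t/F_c = (L_t/L_c)/(d_t/d_c)² = 156.2 / (8.00)² = 2.441.

2.44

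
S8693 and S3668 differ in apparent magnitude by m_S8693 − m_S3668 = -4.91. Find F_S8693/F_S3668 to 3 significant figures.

F_S8693/F_S3668 = 10^(−(m_S8693 − m_S3668)/2.5) = 10^(4.91/2.5) = 10^1.964 = 92.04.

92.0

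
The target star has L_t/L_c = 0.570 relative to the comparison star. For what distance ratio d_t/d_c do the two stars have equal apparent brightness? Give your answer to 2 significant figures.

0.75

Equal flux requires L_t/d_t² = L_c/d_c², so d_t/d_c = √(L_t/L_c)
= √(0.570) = 0.7550.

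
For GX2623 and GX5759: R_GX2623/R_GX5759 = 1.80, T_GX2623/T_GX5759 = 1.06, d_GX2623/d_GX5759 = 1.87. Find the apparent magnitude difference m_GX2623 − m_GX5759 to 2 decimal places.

L_GX2623/L_GX5759 = (1.80)²(1.06)⁴ = 4.090.
F_GX2623/F_GX5759 = (L_GX2623/L_GX5759)/(d_GX2623/d_GX5759)² = 4.090/3.497 = 1.170.
m_GX2623 − m_GX5759 = −2.5 log₁₀(1.170) = -0.17.

-0.17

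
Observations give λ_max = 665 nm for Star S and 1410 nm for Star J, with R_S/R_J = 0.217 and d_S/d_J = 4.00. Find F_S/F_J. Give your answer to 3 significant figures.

Wien's law: T_S/T_J = λ_J/λ_S = 1410/665 = 2.120.
L_S/L_J = (R_S/R_J)²(T_S/T_J)⁴ = (0.217)²(2.120)⁴ = 0.9517.
F_S/F_J = (L_S/L_J)/(d_S/d_J)² = 0.9517/(4.00)² = 0.05948.

0.0595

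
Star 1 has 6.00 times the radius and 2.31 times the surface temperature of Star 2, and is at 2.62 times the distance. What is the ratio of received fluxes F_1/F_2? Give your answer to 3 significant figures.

149

L_1/L_2 = (R_1/R_2)²(T_1/T_2)⁴ = (6.00)² × (2.31)⁴ = 1025.
F_1/F_2 = (L_1/L_2)/(d_1/d_2)² = 1025 / (2.62)² = 149.3.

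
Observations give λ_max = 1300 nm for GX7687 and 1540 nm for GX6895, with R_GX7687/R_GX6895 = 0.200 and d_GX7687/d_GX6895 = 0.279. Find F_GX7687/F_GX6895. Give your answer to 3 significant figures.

1.01

Wien's law: T_GX7687/T_GX6895 = λ_GX6895/λ_GX7687 = 1540/1300 = 1.185.
L_GX7687/L_GX6895 = (R_GX7687/R_GX6895)²(T_GX7687/T_GX6895)⁴ = (0.200)²(1.185)⁴ = 0.07877.
F_GX7687/F_GX6895 = (L_GX7687/L_GX6895)/(d_GX7687/d_GX6895)² = 0.07877/(0.279)² = 1.012.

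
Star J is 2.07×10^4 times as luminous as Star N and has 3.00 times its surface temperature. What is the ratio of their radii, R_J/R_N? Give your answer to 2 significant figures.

16

L ∝ R²T⁴ gives R ∝ √L / T², so
R_J/R_N = √(2.07×10^4) / (3.00)² = 143.9 / 9.000 = 15.99.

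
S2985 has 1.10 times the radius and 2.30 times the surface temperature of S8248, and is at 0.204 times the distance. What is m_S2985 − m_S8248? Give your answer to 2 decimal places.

L_S2985/L_S8248 = (1.10)²(2.30)⁴ = 33.86.
F_S2985/F_S8248 = (L_S2985/L_S8248)/(d_S2985/d_S8248)² = 33.86/0.04162 = 813.6.
m_S2985 − m_S8248 = −2.5 log₁₀(813.6) = -7.28.

-7.28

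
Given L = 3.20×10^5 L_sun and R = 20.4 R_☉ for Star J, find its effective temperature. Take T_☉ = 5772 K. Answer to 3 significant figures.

3.04×10^4 K

T/T_☉ = (L/L_☉)^(1/4) / (R/R_☉)^(1/2)
T = 5772 × (3.20×10^5)^(1/4) / √(20.4) = 5772 × 23.78 / 4.517 = 3.039×10^4 K.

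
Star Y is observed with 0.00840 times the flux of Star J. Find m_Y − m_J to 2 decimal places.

5.19

m_Y − m_J = −2.5 log₁₀(F_Y/F_J) = −2.5 log₁₀(0.00840) = −2.5 × (-2.076) = 5.189.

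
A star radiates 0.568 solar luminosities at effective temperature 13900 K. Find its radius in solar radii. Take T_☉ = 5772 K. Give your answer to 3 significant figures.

0.130 solar radii

R/R_☉ = √(L/L_☉) / (T/T_☉)² = √(0.568) / (2.408)²
       = 0.7537 / 5.799 = 0.1300.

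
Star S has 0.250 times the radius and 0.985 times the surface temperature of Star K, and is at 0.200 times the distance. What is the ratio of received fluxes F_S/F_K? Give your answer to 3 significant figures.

L_S/L_K = (R_S/R_K)²(T_S/T_K)⁴ = (0.250)² × (0.985)⁴ = 0.05883.
F_S/F_K = (L_S/L_K)/(d_S/d_K)² = 0.05883 / (0.200)² = 1.471.

1.47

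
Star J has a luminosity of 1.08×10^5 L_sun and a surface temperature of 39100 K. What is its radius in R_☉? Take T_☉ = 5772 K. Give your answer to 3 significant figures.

7.16 R_☉

R/R_☉ = √(L/L_☉) / (T/T_☉)² = √(1.08×10^5) / (6.774)²
       = 328.6 / 45.89 = 7.162.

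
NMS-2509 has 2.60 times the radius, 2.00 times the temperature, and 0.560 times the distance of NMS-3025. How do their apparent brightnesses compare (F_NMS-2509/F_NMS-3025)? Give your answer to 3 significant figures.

345

L_NMS-2509/L_NMS-3025 = (R_NMS-2509/R_NMS-3025)²(T_NMS-2509/T_NMS-3025)⁴ = (2.60)² × (2.00)⁴ = 108.2.
F_NMS-2509/F_NMS-3025 = (L_NMS-2509/L_NMS-3025)/(d_NMS-2509/d_NMS-3025)² = 108.2 / (0.560)² = 344.9.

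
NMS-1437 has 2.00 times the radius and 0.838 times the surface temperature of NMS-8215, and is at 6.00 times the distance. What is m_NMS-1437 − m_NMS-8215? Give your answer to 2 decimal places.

L_NMS-1437/L_NMS-8215 = (2.00)²(0.838)⁴ = 1.973.
F_NMS-1437/F_NMS-8215 = (L_NMS-1437/L_NMS-8215)/(d_NMS-1437/d_NMS-8215)² = 1.973/36.00 = 0.05479.
m_NMS-1437 − m_NMS-8215 = −2.5 log₁₀(0.05479) = 3.15.

3.15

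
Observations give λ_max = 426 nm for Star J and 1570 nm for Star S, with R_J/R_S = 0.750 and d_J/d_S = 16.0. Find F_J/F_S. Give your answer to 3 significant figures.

Wien's law: T_J/T_S = λ_S/λ_J = 1570/426 = 3.685.
L_J/L_S = (R_J/R_S)²(T_J/T_S)⁴ = (0.750)²(3.685)⁴ = 103.8.
F_J/F_S = (L_J/L_S)/(d_J/d_S)² = 103.8/(16.0)² = 0.4054.

0.405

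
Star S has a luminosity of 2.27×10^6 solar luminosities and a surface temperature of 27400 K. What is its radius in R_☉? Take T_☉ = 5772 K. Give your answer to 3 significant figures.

R/R_☉ = √(L/L_☉) / (T/T_☉)² = √(2.27×10^6) / (4.747)²
       = 1507 / 22.53 = 66.86.

66.9 R_☉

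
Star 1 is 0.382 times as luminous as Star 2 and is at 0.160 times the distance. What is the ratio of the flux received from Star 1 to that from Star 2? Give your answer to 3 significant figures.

14.9

F = L/(4πd²), so F_1/F_2 = (L_1/L_2) / (d_1/d_2)²
= 0.382 / (0.160)² = 0.382 / 0.02560 = 14.92.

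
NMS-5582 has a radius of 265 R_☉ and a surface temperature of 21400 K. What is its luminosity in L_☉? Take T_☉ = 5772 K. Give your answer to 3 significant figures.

1.33×10^7 L_☉

L/L_☉ = (R/R_☉)² (T/T_☉)⁴ = (265)² × (21400/5772)⁴
       = 7.022×10^4 × (3.708)⁴ = 7.022×10^4 × 189.0 = 1.327×10^7.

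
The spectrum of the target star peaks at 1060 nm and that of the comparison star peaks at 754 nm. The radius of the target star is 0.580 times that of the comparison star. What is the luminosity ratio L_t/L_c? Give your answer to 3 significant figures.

Wien's law gives T ∝ 1/λ_max, so T_t/T_c = λ_c/λ_t = 754/1060 = 0.7113.
Then L ∝ R²T⁴ gives L_t/L_c = (0.580)² × (0.7113)⁴ = 0.3364 × 0.2560 = 0.08612.

0.0861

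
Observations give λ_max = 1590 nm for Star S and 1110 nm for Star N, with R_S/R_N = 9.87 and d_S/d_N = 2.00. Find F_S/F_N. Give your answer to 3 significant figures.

5.78

Wien's law: T_S/T_N = λ_N/λ_S = 1110/1590 = 0.6981.
L_S/L_N = (R_S/R_N)²(T_S/T_N)⁴ = (9.87)²(0.6981)⁴ = 23.14.
F_S/F_N = (L_S/L_N)/(d_S/d_N)² = 23.14/(2.00)² = 5.785.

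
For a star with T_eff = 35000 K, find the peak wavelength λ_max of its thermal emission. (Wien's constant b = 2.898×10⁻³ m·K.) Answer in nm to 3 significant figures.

λ_max = b/T = 2.898×10⁻³ / 35000 = 8.28×10^-8 m = 82.80 nm.

82.8 nm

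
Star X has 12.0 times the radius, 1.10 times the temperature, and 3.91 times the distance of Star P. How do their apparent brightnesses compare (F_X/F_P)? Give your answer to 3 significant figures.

13.8

L_X/L_P = (R_X/R_P)²(T_X/T_P)⁴ = (12.0)² × (1.10)⁴ = 210.8.
F_X/F_P = (L_X/L_P)/(d_X/d_P)² = 210.8 / (3.91)² = 13.79.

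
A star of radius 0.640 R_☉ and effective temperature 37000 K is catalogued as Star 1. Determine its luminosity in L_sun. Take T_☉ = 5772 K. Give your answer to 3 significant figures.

692 L_sun

L/L_☉ = (R/R_☉)² (T/T_☉)⁴ = (0.640)² × (37000/5772)⁴
       = 0.4096 × (6.410)⁴ = 0.4096 × 1689 = 691.6.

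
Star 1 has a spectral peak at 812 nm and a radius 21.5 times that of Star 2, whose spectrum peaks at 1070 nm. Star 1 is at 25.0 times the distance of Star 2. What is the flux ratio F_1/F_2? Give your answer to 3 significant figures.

Wien's law: T_1/T_2 = λ_2/λ_1 = 1070/812 = 1.318.
L_1/L_2 = (R_1/R_2)²(T_1/T_2)⁴ = (21.5)²(1.318)⁴ = 1394.
F_1/F_2 = (L_1/L_2)/(d_1/d_2)² = 1394/(25.0)² = 2.230.

2.23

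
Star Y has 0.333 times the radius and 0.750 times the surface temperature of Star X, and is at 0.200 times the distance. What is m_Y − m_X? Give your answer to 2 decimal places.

L_Y/L_X = (0.333)²(0.750)⁴ = 0.03509.
F_Y/F_X = (L_Y/L_X)/(d_Y/d_X)² = 0.03509/0.04000 = 0.8771.
m_Y − m_X = −2.5 log₁₀(0.8771) = 0.14.

0.14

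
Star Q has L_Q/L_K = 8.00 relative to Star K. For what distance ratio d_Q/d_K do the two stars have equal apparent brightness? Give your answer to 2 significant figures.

Equal flux requires L_Q/d_Q² = L_K/d_K², so d_Q/d_K = √(L_Q/L_K)
= √(8.00) = 2.828.

2.8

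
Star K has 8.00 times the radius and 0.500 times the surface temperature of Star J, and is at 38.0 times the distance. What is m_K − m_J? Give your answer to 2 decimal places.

L_K/L_J = (8.00)²(0.500)⁴ = 4.000.
F_K/F_J = (L_K/L_J)/(d_K/d_J)² = 4.000/1444 = 0.002770.
m_K − m_J = −2.5 log₁₀(0.002770) = 6.39.

6.39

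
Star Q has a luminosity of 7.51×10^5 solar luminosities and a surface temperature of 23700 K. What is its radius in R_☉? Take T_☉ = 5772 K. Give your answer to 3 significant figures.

R/R_☉ = √(L/L_☉) / (T/T_☉)² = √(7.51×10^5) / (4.106)²
       = 866.6 / 16.86 = 51.40.

51.4 R_☉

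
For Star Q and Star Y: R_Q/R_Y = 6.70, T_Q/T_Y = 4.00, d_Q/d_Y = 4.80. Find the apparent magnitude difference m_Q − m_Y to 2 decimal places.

L_Q/L_Y = (6.70)²(4.00)⁴ = 1.149×10^4.
F_Q/F_Y = (L_Q/L_Y)/(d_Q/d_Y)² = 1.149×10^4/23.04 = 498.8.
m_Q − m_Y = −2.5 log₁₀(498.8) = -6.74.

-6.74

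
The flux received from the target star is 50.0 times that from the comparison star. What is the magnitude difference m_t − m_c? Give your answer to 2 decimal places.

m_t − m_c = −2.5 log₁₀(F_t/F_c) = −2.5 log₁₀(50.0) = −2.5 × (1.699) = -4.247.

-4.25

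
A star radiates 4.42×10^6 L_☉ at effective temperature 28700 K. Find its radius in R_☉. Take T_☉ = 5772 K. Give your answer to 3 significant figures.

85.0 R_☉

R/R_☉ = √(L/L_☉) / (T/T_☉)² = √(4.42×10^6) / (4.972)²
       = 2102 / 24.72 = 85.04.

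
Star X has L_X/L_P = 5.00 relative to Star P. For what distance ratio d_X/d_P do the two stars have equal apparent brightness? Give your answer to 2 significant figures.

2.2

Equal flux requires L_X/d_X² = L_P/d_P², so d_X/d_P = √(L_X/L_P)
= √(5.00) = 2.236.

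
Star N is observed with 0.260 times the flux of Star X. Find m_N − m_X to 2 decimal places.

1.46

m_N − m_X = −2.5 log₁₀(F_N/F_X) = −2.5 log₁₀(0.260) = −2.5 × (-0.585) = 1.463.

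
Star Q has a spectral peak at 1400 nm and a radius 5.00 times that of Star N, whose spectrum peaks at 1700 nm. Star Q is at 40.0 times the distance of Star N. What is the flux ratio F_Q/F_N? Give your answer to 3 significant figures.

0.0340

Wien's law: T_Q/T_N = λ_N/λ_Q = 1700/1400 = 1.214.
L_Q/L_N = (R_Q/R_N)²(T_Q/T_N)⁴ = (5.00)²(1.214)⁴ = 54.35.
F_Q/F_N = (L_Q/L_N)/(d_Q/d_N)² = 54.35/(40.0)² = 0.03397.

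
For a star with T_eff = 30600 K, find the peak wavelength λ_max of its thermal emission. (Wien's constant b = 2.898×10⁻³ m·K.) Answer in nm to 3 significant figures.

λ_max = b/T = 2.898×10⁻³ / 30600 = 9.47×10^-8 m = 94.71 nm.

94.7 nm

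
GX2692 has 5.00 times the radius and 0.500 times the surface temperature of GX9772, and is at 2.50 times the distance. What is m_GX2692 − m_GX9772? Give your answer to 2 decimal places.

L_GX2692/L_GX9772 = (5.00)²(0.500)⁴ = 1.562.
F_GX2692/F_GX9772 = (L_GX2692/L_GX9772)/(d_GX2692/d_GX9772)² = 1.562/6.250 = 0.2500.
m_GX2692 − m_GX9772 = −2.5 log₁₀(0.2500) = 1.51.

1.51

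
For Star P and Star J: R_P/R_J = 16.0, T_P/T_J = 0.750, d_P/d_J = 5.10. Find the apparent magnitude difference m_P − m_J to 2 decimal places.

L_P/L_J = (16.0)²(0.750)⁴ = 81.00.
F_P/F_J = (L_P/L_J)/(d_P/d_J)² = 81.00/26.01 = 3.114.
m_P − m_J = −2.5 log₁₀(3.114) = -1.23.

-1.23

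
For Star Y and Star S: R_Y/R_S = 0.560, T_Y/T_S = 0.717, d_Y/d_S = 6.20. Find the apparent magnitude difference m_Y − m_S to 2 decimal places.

L_Y/L_S = (0.560)²(0.717)⁴ = 0.08288.
F_Y/F_S = (L_Y/L_S)/(d_Y/d_S)² = 0.08288/38.44 = 0.002156.
m_Y − m_S = −2.5 log₁₀(0.002156) = 6.67.

6.67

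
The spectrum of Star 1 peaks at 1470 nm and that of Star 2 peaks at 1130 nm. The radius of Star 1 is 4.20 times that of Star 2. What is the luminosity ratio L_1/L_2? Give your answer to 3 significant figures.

6.16

Wien's law gives T ∝ 1/λ_max, so T_1/T_2 = λ_2/λ_1 = 1130/1470 = 0.7687.
Then L ∝ R²T⁴ gives L_1/L_2 = (4.20)² × (0.7687)⁴ = 17.64 × 0.3492 = 6.159.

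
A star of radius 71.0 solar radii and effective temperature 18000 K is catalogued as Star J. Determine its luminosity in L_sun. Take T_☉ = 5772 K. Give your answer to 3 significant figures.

4.77×10^5 L_sun

L/L_☉ = (R/R_☉)² (T/T_☉)⁴ = (71.0)² × (18000/5772)⁴
       = 5041 × (3.119)⁴ = 5041 × 94.58 = 4.768×10^5.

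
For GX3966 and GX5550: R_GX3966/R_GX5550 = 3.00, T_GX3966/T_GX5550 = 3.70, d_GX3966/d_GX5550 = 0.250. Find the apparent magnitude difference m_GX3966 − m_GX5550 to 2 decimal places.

L_GX3966/L_GX5550 = (3.00)²(3.70)⁴ = 1687.
F_GX3966/F_GX5550 = (L_GX3966/L_GX5550)/(d_GX3966/d_GX5550)² = 1687/0.06250 = 2.699×10^4.
m_GX3966 − m_GX5550 = −2.5 log₁₀(2.699×10^4) = -11.08.

-11.08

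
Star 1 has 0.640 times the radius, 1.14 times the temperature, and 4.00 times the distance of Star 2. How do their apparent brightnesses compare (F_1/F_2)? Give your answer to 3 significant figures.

L_1/L_2 = (R_1/R_2)²(T_1/T_2)⁴ = (0.640)² × (1.14)⁴ = 0.6918.
F_1/F_2 = (L_1/L_2)/(d_1/d_2)² = 0.6918 / (4.00)² = 0.04324.

0.0432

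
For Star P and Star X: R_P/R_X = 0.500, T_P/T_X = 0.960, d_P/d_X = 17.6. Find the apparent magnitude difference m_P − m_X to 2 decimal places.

L_P/L_X = (0.500)²(0.960)⁴ = 0.2123.
F_P/F_X = (L_P/L_X)/(d_P/d_X)² = 0.2123/309.8 = 6.855×10^-4.
m_P − m_X = −2.5 log₁₀(6.855×10^-4) = 7.91.

7.91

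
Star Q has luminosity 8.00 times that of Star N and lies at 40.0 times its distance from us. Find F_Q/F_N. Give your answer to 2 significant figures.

0.0050

F = L/(4πd²), so F_Q/F_N = (L_Q/L_N) / (d_Q/d_N)²
= 8.00 / (40.0)² = 8.00 / 1600 = 0.005000.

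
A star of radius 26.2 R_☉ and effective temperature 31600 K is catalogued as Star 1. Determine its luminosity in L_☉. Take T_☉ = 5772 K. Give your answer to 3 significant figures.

L/L_☉ = (R/R_☉)² (T/T_☉)⁴ = (26.2)² × (31600/5772)⁴
       = 686.4 × (5.475)⁴ = 686.4 × 898.3 = 6.167×10^5.

6.17×10^5 L_☉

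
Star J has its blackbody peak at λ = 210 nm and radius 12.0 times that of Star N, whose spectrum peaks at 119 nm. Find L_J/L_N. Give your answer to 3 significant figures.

Wien's law gives T ∝ 1/λ_max, so T_J/T_N = λ_N/λ_J = 119/210 = 0.5667.
Then L ∝ R²T⁴ gives L_J/L_N = (12.0)² × (0.5667)⁴ = 144.0 × 0.1031 = 14.85.

14.8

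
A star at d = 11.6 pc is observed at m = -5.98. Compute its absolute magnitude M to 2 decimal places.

M = m − 5 log₁₀(d/10 pc) = -5.98 − 5 log₁₀(11.6/10)
  = -5.98 − 5 × 0.064 = -5.98 − 0.32 = -6.30.

-6.30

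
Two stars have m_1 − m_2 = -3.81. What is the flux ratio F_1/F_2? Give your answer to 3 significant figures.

F_1/F_2 = 10^(−(m_1 − m_2)/2.5) = 10^(3.81/2.5) = 10^1.524 = 33.42.

33.4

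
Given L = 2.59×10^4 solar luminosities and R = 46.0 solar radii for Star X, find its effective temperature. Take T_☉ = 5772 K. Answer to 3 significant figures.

T/T_☉ = (L/L_☉)^(1/4) / (R/R_☉)^(1/2)
T = 5772 × (2.59×10^4)^(1/4) / √(46.0) = 5772 × 12.69 / 6.782 = 1.080×10^4 K.

1.08×10^4 K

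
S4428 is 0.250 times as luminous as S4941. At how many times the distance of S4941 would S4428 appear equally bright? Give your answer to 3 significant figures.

0.500

Equal flux requires L_S4428/d_S4428² = L_S4941/d_S4941², so d_S4428/d_S4941 = √(L_S4428/L_S4941)
= √(0.250) = 0.5000.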